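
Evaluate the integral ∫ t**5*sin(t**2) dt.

Let u = t², du = 2t dt; rewrite as (1/2)∫ u^2·sin(1u) du.
Now integrate by parts 2 times.

-t**4*cos(t**2)/2 + t**2*sin(t**2) + cos(t**2) + C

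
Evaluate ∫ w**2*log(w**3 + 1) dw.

Let u = w**3 + 1, so du = (3*w**2) dw.
The integral becomes (1/3)·∫ log(u) du; integrate by parts with u′=log(u), dv′=du.

w**3*log(w**3 + 1)/3 - w**3/3 + log(w**3 + 1)/3 + C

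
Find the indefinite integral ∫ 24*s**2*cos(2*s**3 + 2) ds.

4*sin(2*s**3 + 2) + C

Let u = 2*s**3 + 2, so du = (6*s**2) ds.
Rewriting, the integral becomes 4·∫ cos(u) du = 4·sin(u).
Substituting back, u = 2*s**3 + 2.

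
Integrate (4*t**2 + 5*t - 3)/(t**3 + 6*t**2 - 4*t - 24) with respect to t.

Factor the denominator: (t - 2)*(t + 2)*(t + 6).
Partial-fraction decomposition: 111/(32*(t + 6)) - 3/(16*(t + 2)) + 23/(32*(t - 2)).
Integrate each term: A/(t−a) contributes A·log|t−a|.

23*log(t - 2)/32 - 3*log(t + 2)/16 + 111*log(t + 6)/32 + C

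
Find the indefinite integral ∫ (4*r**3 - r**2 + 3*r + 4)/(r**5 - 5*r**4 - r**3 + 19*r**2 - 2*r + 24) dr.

128*log(r - 4)/51 - 56*log(r - 3)/25 - 19*log(r + 2)/75 - 7*log(r**2 + 1)/850 + 74*atan(r)/425 + C

Factor the denominator: (r - 4)*(r - 3)*(r + 2)*(r**2 + 1).
Partial-fraction decomposition: -(7*r - 74)/(425*(r**2 + 1)) - 19/(75*(r + 2)) - 56/(25*(r - 3)) + 128/(51*(r - 4)).
Integrate each term; A/(r−a) gives A·log|r−a|; the (Br+D)/(r²+p²) term gives a log and an atan.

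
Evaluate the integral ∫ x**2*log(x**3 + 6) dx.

x**3*log(x**3 + 6)/3 - x**3/3 + 2*log(x**3 + 6) + C

Let u = x**3 + 6, so du = (3*x**2) dx.
The integral becomes (1/3)·∫ log(u) du; integrate by parts with u′=log(u), dv′=du.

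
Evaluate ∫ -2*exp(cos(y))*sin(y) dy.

2*exp(cos(y)) + C

Let u = cos(y), so du = (-sin(y)) dy.
Rewriting, the integral becomes 2·∫ e^u du = 2·e^u.
Substituting back, u = cos(y).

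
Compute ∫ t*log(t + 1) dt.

Use integration by parts with u = log(t + 1), dv = t dt.
Then du = 1/(t + 1) dt and v = t**2/2.

t**2*log(t + 1)/2 - t**2/4 + t/2 - log(t + 1)/2 + C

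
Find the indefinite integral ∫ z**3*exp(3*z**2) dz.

(3*z**2 - 1)*exp(3*z**2)/18 + C

Let u = z², du = 2z dz; rewrite as (1/2)∫ u^1·exp(3u) du.
Now integrate by parts 1 time.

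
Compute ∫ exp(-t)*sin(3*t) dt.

Let I denote the integral. Integrate by parts with u = sin(3*t), dv = exp(-t) dt, so v = -exp(-t): I = -exp(-t)*sin(3*t) + 3·∫ exp(-t)*cos(3*t) dt.
Apply parts again with u = cos(3*t), dv = exp(-t) dt: ∫ exp(-t)*cos(3*t) dt = -exp(-t)*cos(3*t) − 3·I. Substituting back brings back I: I = -exp(-t)*sin(3*t) - 3*exp(-t)*cos(3*t) − 9·I.
Solving for I: (1 + 9)·I equals the remaining terms, so I = (1/10)·(-exp(-t)*sin(3*t) - 3*exp(-t)*cos(3*t)).

-exp(-t)*sin(3*t)/10 - 3*exp(-t)*cos(3*t)/10 + C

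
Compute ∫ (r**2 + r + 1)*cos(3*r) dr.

Use integration by parts with u = r**2 + r + 1, dv = cos(3*r) dr, so v = sin(3*r)/3.
Apply parts 2 times (tabular method): alternate signs, differentiate u down to 0, integrate dv up.

r**2*sin(3*r)/3 + r*sin(3*r)/3 + 2*r*cos(3*r)/9 + 7*sin(3*r)/27 + cos(3*r)/9 + C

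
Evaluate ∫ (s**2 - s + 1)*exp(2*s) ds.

(s**2 - 2*s + 2)*exp(2*s)/2 + C

Use integration by parts with u = s**2 - s + 1, dv = exp(2*s) ds, so v = exp(2*s)/2.
Apply parts 2 times (tabular method): alternate signs, differentiate u down to 0, integrate dv up.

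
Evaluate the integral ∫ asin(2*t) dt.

Use integration by parts with u = arcsin(2*t), dv = dt.
Then du = 2/sqrt(-4*t**2 + 1) dt.

t*asin(2*t) + sqrt(-4*t**2 + 1)/2 + C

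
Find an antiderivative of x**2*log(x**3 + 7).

Let u = x**3 + 7, so du = (3*x**2) dx.
The integral becomes (1/3)·∫ log(u) du; integrate by parts with u′=log(u), dv′=du.

x**3*log(x**3 + 7)/3 - x**3/3 + 7*log(x**3 + 7)/3 + C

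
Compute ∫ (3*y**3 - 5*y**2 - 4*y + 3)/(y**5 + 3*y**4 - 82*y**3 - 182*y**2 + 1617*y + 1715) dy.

Factor the denominator: (y - 7)*(y - 5)*(y + 1)*(y + 7)**2.
Partial-fraction decomposition: -1003/(9408*(y + 7)) + 1243/(1008*(y + 7)**2) - 1/(1728*(y + 1)) - 233/(1728*(y - 5)) + 759/(3136*(y - 7)).
Integrate each term; A/(y−a) gives A·log|y−a|; A/(y−a)² gives −A/(y−a).

759*log(y - 7)/3136 - 233*log(y - 5)/1728 - log(y + 1)/1728 - 1003*log(y + 7)/9408 - 1243/(1008*y + 7056) + C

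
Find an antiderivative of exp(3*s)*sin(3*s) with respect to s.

exp(3*s)*sin(3*s)/6 - exp(3*s)*cos(3*s)/6 + C

Let I denote the integral. Integrate by parts with u = sin(3*s), dv = exp(3*s) ds, so v = exp(3*s)/3: I = exp(3*s)*sin(3*s)/3 − ∫ exp(3*s)*cos(3*s) ds.
Apply parts again with u = cos(3*s), dv = exp(3*s) ds: ∫ exp(3*s)*cos(3*s) ds = exp(3*s)*cos(3*s)/3 + I. Substituting back brings back I: I = exp(3*s)*sin(3*s)/3 - exp(3*s)*cos(3*s)/3 − I.
Solving for I: (1 + 1)·I equals the remaining terms, so I = (1/2)·(exp(3*s)*sin(3*s)/3 - exp(3*s)*cos(3*s)/3).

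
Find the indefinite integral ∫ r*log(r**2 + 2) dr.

Let u = r**2 + 2, so du = (2*r) dr.
The integral becomes (1/2)·∫ log(u) du; integrate by parts with u′=log(u), dv′=du.

r**2*log(r**2 + 2)/2 - r**2/2 + log(r**2 + 2) + C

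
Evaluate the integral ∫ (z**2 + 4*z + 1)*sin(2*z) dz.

-z**2*cos(2*z)/2 + z*sin(2*z)/2 - 2*z*cos(2*z) + sin(2*z) - cos(2*z)/4 + C

Use integration by parts with u = z**2 + 4*z + 1, dv = sin(2*z) dz, so v = -cos(2*z)/2.
Apply parts 2 times (tabular method): alternate signs, differentiate u down to 0, integrate dv up.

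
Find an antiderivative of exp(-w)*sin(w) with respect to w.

Let I denote the integral. Integrate by parts with u = sin(w), dv = exp(-w) dw, so v = -exp(-w): I = -exp(-w)*sin(w) + ∫ exp(-w)*cos(w) dw.
Apply parts again with u = cos(w), dv = exp(-w) dw: ∫ exp(-w)*cos(w) dw = -exp(-w)*cos(w) − I. Substituting back brings back I: I = -exp(-w)*sin(w) - exp(-w)*cos(w) − I.
Solving for I: (1 + 1)·I equals the remaining terms, so I = (1/2)·(-exp(-w)*sin(w) - exp(-w)*cos(w)).

-exp(-w)*sin(w)/2 - exp(-w)*cos(w)/2 + C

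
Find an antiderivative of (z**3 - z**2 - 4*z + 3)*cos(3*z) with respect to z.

z**3*sin(3*z)/3 - z**2*sin(3*z)/3 + z**2*cos(3*z)/3 - 14*z*sin(3*z)/9 - 2*z*cos(3*z)/9 + 29*sin(3*z)/27 - 14*cos(3*z)/27 + C

Use integration by parts with u = z**3 - z**2 - 4*z + 3, dv = cos(3*z) dz, so v = sin(3*z)/3.
Apply parts 3 times (tabular method): alternate signs, differentiate u down to 0, integrate dv up.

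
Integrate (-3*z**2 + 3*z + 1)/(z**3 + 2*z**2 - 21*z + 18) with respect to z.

-17*log(z - 3)/18 - log(z - 1)/14 - 125*log(z + 6)/63 + C

Factor the denominator: (z - 3)*(z - 1)*(z + 6).
Partial-fraction decomposition: -125/(63*(z + 6)) - 1/(14*(z - 1)) - 17/(18*(z - 3)).
Integrate each term: A/(z−a) contributes A·log|z−a|.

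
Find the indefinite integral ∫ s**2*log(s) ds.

Use integration by parts with u = log(s), dv = s**2 ds.
Then du = 1/s ds and v = s**3/3.

s**3*log(s)/3 - s**3/9 + C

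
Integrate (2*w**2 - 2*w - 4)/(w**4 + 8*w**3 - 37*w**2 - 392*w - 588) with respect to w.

40*log(w - 7)/819 - 2*log(w + 2)/45 + 20*log(w + 6)/13 - 54*log(w + 7)/35 + C

Factor the denominator: (w - 7)*(w + 2)*(w + 6)*(w + 7).
Partial-fraction decomposition: -54/(35*(w + 7)) + 20/(13*(w + 6)) - 2/(45*(w + 2)) + 40/(819*(w - 7)).
Integrate each term: A/(w−a) contributes A·log|w−a|.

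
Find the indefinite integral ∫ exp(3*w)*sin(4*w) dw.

Let I denote the integral. Integrate by parts with u = sin(4*w), dv = exp(3*w) dw, so v = exp(3*w)/3: I = exp(3*w)*sin(4*w)/3 − (4/3)·∫ exp(3*w)*cos(4*w) dw.
Apply parts again with u = cos(4*w), dv = exp(3*w) dw: ∫ exp(3*w)*cos(4*w) dw = exp(3*w)*cos(4*w)/3 + (4/3)·I. Substituting back brings back I: I = exp(3*w)*sin(4*w)/3 - 4*exp(3*w)*cos(4*w)/9 − (16/9)·I.
Solving for I: (1 + 16/9)·I equals the remaining terms, so I = (9/25)·(exp(3*w)*sin(4*w)/3 - 4*exp(3*w)*cos(4*w)/9).

3*exp(3*w)*sin(4*w)/25 - 4*exp(3*w)*cos(4*w)/25 + C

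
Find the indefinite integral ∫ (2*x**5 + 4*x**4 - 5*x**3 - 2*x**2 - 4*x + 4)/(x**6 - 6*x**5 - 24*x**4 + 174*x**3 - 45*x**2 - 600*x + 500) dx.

500947*log(x - 5)/352800 + 19*log(x - 2)/63 + log(x - 1)/288 + 11*log(x + 2)/441 + 3151*log(x + 5)/12600 - 8059/(840*x - 4200) + C

Factor the denominator: (x - 5)**2*(x - 2)*(x - 1)*(x + 2)*(x + 5).
Partial-fraction decomposition: 3151/(12600*(x + 5)) + 11/(441*(x + 2)) + 1/(288*(x - 1)) + 19/(63*(x - 2)) + 500947/(352800*(x - 5)) + 8059/(840*(x - 5)**2).
Integrate each term; A/(x−a) gives A·log|x−a|; A/(x−a)² gives −A/(x−a).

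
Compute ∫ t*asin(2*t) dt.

Use integration by parts with u = arcsin(2*t), dv = t dt.
Then du = 2/sqrt(-4*t**2 + 1) dt.

t**2*asin(2*t)/2 + t*sqrt(-4*t**2 + 1)/8 - asin(2*t)/16 + C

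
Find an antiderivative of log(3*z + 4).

z*log(3*z + 4) - z + 4*log(3*z + 4)/3 + C

Use integration by parts with u = log(3*z + 4), dv = dz.
Then du = 3/(3*z + 4) dz and v = z.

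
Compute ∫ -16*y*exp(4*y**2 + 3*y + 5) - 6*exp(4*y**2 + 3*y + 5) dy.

-2*exp(4*y**2 + 3*y + 5) + C

Let u = 4*y**2 + 3*y + 5, so du = (8*y + 3) dy.
Rewriting, the integral becomes -2·∫ e^u du = -2·e^u.
Substituting back, u = 4*y**2 + 3*y + 5.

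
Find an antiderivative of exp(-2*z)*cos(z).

Let I denote the integral. Integrate by parts with u = cos(z), dv = exp(-2*z) dz, so v = -exp(-2*z)/2: I = -exp(-2*z)*cos(z)/2 − (1/2)·∫ exp(-2*z)*sin(z) dz.
Apply parts again with u = sin(z), dv = exp(-2*z) dz: ∫ exp(-2*z)*sin(z) dz = -exp(-2*z)*sin(z)/2 + (1/2)·I. Substituting back brings back I: I = exp(-2*z)*sin(z)/4 - exp(-2*z)*cos(z)/2 − (1/4)·I.
Solving for I: (1 + 1/4)·I equals the remaining terms, so I = (4/5)·(exp(-2*z)*sin(z)/4 - exp(-2*z)*cos(z)/2).

exp(-2*z)*sin(z)/5 - 2*exp(-2*z)*cos(z)/5 + C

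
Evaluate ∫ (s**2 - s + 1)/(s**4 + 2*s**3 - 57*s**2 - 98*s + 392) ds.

Factor the denominator: (s - 7)*(s - 2)*(s + 4)*(s + 7).
Partial-fraction decomposition: -19/(126*(s + 7)) + 7/(66*(s + 4)) - 1/(90*(s - 2)) + 43/(770*(s - 7)).
Integrate each term: A/(s−a) contributes A·log|s−a|.

43*log(s - 7)/770 - log(s - 2)/90 + 7*log(s + 4)/66 - 19*log(s + 7)/126 + C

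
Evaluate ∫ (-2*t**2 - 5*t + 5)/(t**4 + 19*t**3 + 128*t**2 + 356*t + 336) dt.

Factor the denominator: (t + 2)*(t + 4)*(t + 6)*(t + 7).
Partial-fraction decomposition: 58/(15*(t + 7)) - 37/(8*(t + 6)) + 7/(12*(t + 4)) + 7/(40*(t + 2)).
Integrate each term: A/(t−a) contributes A·log|t−a|.

7*log(t + 2)/40 + 7*log(t + 4)/12 - 37*log(t + 6)/8 + 58*log(t + 7)/15 + C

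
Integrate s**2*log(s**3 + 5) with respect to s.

s**3*log(s**3 + 5)/3 - s**3/3 + 5*log(s**3 + 5)/3 + C

Let u = s**3 + 5, so du = (3*s**2) ds.
The integral becomes (1/3)·∫ log(u) du; integrate by parts with u′=log(u), dv′=du.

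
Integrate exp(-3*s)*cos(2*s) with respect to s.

2*exp(-3*s)*sin(2*s)/13 - 3*exp(-3*s)*cos(2*s)/13 + C

Let I denote the integral. Integrate by parts with u = cos(2*s), dv = exp(-3*s) ds, so v = -exp(-3*s)/3: I = -exp(-3*s)*cos(2*s)/3 − (2/3)·∫ exp(-3*s)*sin(2*s) ds.
Apply parts again with u = sin(2*s), dv = exp(-3*s) ds: ∫ exp(-3*s)*sin(2*s) ds = -exp(-3*s)*sin(2*s)/3 + (2/3)·I. Substituting back brings back I: I = 2*exp(-3*s)*sin(2*s)/9 - exp(-3*s)*cos(2*s)/3 − (4/9)·I.
Solving for I: (1 + 4/9)·I equals the remaining terms, so I = (9/13)·(2*exp(-3*s)*sin(2*s)/9 - exp(-3*s)*cos(2*s)/3).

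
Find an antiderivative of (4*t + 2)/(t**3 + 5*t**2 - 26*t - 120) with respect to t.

Factor the denominator: (t - 5)*(t + 4)*(t + 6).
Partial-fraction decomposition: -1/(t + 6) + 7/(9*(t + 4)) + 2/(9*(t - 5)).
Integrate each term: A/(t−a) contributes A·log|t−a|.

2*log(t - 5)/9 + 7*log(t + 4)/9 - log(t + 6) + C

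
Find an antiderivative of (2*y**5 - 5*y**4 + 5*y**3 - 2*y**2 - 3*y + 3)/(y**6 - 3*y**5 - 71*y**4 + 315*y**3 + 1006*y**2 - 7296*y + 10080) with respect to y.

461*log(y - 5)/33 - 143123*log(y - 4)/12100 - 16*log(y - 3)/15 - 7721*log(y + 6)/3300 + 5926*log(y + 7)/1815 + 1047/(110*y - 440) + C

Factor the denominator: (y - 5)*(y - 4)**2*(y - 3)*(y + 6)*(y + 7).
Partial-fraction decomposition: 5926/(1815*(y + 7)) - 7721/(3300*(y + 6)) - 16/(15*(y - 3)) - 143123/(12100*(y - 4)) - 1047/(110*(y - 4)**2) + 461/(33*(y - 5)).
Integrate each term; A/(y−a) gives A·log|y−a|; A/(y−a)² gives −A/(y−a).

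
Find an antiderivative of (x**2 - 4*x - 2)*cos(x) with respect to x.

Use integration by parts with u = x**2 - 4*x - 2, dv = cos(x) dx, so v = sin(x).
Apply parts 2 times (tabular method): alternate signs, differentiate u down to 0, integrate dv up.

x**2*sin(x) - 4*x*sin(x) + 2*x*cos(x) - 4*sin(x) - 4*cos(x) + C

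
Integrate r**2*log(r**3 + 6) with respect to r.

Let u = r**3 + 6, so du = (3*r**2) dr.
The integral becomes (1/3)·∫ log(u) du; integrate by parts with u′=log(u), dv′=du.

r**3*log(r**3 + 6)/3 - r**3/3 + 2*log(r**3 + 6) + C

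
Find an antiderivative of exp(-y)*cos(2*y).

Let I denote the integral. Integrate by parts with u = cos(2*y), dv = exp(-y) dy, so v = -exp(-y): I = -exp(-y)*cos(2*y) − 2·∫ exp(-y)*sin(2*y) dy.
Apply parts again with u = sin(2*y), dv = exp(-y) dy: ∫ exp(-y)*sin(2*y) dy = -exp(-y)*sin(2*y) + 2·I. Substituting back brings back I: I = 2*exp(-y)*sin(2*y) - exp(-y)*cos(2*y) − 4·I.
Solving for I: (1 + 4)·I equals the remaining terms, so I = (1/5)·(2*exp(-y)*sin(2*y) - exp(-y)*cos(2*y)).

2*exp(-y)*sin(2*y)/5 - exp(-y)*cos(2*y)/5 + C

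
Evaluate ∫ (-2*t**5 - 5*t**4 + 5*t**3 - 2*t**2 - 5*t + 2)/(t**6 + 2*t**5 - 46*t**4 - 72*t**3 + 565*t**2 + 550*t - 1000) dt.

Factor the denominator: (t - 5)*(t - 4)*(t - 1)*(t + 2)*(t + 5)**2.
Partial-fraction decomposition: -17984/(18225*(t + 5)) + 2477/(1620*(t + 5)**2) + 26/(567*(t + 2)) - 7/(1296*(t - 1)) + 1529/(729*(t - 4)) - 8823/(2800*(t - 5)).
Integrate each term; A/(t−a) gives A·log|t−a|; A/(t−a)² gives −A/(t−a).

-8823*log(t - 5)/2800 + 1529*log(t - 4)/729 - 7*log(t - 1)/1296 + 26*log(t + 2)/567 - 17984*log(t + 5)/18225 - 2477/(1620*t + 8100) + C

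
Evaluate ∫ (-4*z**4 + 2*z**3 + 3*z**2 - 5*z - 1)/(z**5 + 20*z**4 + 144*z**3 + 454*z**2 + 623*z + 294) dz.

Factor the denominator: (z + 1)*(z + 2)*(z + 3)*(z + 7)**2.
Partial-fraction decomposition: 29933/(7200*(z + 7)) + 10109/(120*(z + 7)**2) - 337/(32*(z + 3)) + 59/(25*(z + 2)) + 1/(72*(z + 1)).
Integrate each term; A/(z−a) gives A·log|z−a|; A/(z−a)² gives −A/(z−a).

log(z + 1)/72 + 59*log(z + 2)/25 - 337*log(z + 3)/32 + 29933*log(z + 7)/7200 - 10109/(120*z + 840) + C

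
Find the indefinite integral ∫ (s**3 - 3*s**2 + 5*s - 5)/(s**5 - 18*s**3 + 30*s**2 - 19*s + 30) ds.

log(s - 3)/8 - log(s - 2)/35 - 115*log(s + 5)/728 + 2*log(s**2 + 1)/65 - 7*atan(s)/65 + C

Factor the denominator: (s - 3)*(s - 2)*(s + 5)*(s**2 + 1).
Partial-fraction decomposition: (4*s - 7)/(65*(s**2 + 1)) - 115/(728*(s + 5)) - 1/(35*(s - 2)) + 1/(8*(s - 3)).
Integrate each term; A/(s−a) gives A·log|s−a|; the (Bs+D)/(s²+p²) term gives a log and an atan.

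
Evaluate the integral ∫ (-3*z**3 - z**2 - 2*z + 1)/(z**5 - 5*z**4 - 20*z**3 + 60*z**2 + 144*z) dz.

Factor the denominator: z*(z - 6)*(z - 4)*(z + 2)*(z + 3).
Partial-fraction decomposition: 79/(189*(z + 3)) - 25/(96*(z + 2)) + 215/(336*(z - 4)) - 695/(864*(z - 6)) + 1/(144*z).
Integrate each term: A/(z−a) contributes A·log|z−a|.

log(z)/144 - 695*log(z - 6)/864 + 215*log(z - 4)/336 - 25*log(z + 2)/96 + 79*log(z + 3)/189 + C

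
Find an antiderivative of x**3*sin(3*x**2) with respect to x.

Let u = x², du = 2x dx; rewrite as (1/2)∫ u^1·sin(3u) du.
Now integrate by parts 1 time.

-x**2*cos(3*x**2)/6 + sin(3*x**2)/18 + C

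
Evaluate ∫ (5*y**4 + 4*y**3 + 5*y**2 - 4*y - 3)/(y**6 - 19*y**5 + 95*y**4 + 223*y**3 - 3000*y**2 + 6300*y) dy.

-log(y)/2100 + 13591*log(y - 7)/168 - 63293*log(y - 6)/1452 - 3727*log(y - 5)/100 - 2767*log(y + 5)/72600 + 2499/(22*y - 132) + C

Factor the denominator: y*(y - 7)*(y - 6)**2*(y - 5)*(y + 5).
Partial-fraction decomposition: -2767/(72600*(y + 5)) - 3727/(100*(y - 5)) - 63293/(1452*(y - 6)) - 2499/(22*(y - 6)**2) + 13591/(168*(y - 7)) - 1/(2100*y).
Integrate each term; A/(y−a) gives A·log|y−a|; A/(y−a)² gives −A/(y−a).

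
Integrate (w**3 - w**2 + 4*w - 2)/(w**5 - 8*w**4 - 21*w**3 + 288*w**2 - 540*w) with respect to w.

Factor the denominator: w*(w - 6)*(w - 5)*(w - 3)*(w + 6).
Partial-fraction decomposition: -139/(3564*(w + 6)) + 14/(81*(w - 3)) - 59/(55*(w - 5)) + 101/(108*(w - 6)) + 1/(270*w).
Integrate each term: A/(w−a) contributes A·log|w−a|.

log(w)/270 + 101*log(w - 6)/108 - 59*log(w - 5)/55 + 14*log(w - 3)/81 - 139*log(w + 6)/3564 + C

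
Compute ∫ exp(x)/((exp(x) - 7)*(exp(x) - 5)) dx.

Let u = e^x, du = e^x dx.
The integral becomes ∫ du/((u-7)(u-5)); decompose into partial fractions.

log(exp(x) - 7)/2 - log(exp(x) - 5)/2 + C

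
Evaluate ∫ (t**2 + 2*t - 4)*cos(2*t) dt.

Use integration by parts with u = t**2 + 2*t - 4, dv = cos(2*t) dt, so v = sin(2*t)/2.
Apply parts 2 times (tabular method): alternate signs, differentiate u down to 0, integrate dv up.

t**2*sin(2*t)/2 + t*sin(2*t) + t*cos(2*t)/2 - 9*sin(2*t)/4 + cos(2*t)/2 + C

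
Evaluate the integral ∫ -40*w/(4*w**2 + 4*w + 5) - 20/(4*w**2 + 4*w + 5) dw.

Let u = 4*w**2 + 4*w + 5, so du = (8*w + 4) dw.
Rewriting, the integral becomes -5·∫ 1/u du = -5·log(u).
Substituting back, u = 4*w**2 + 4*w + 5.

-5*log(4*w**2 + 4*w + 5) + C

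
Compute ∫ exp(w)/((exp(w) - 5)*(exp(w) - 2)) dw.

Let u = e^w, du = e^w dw.
The integral becomes ∫ du/((u-5)(u-2)); decompose into partial fractions.

log(exp(w) - 5)/3 - log(exp(w) - 2)/3 + C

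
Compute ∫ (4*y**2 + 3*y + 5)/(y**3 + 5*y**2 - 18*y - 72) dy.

81*log(y - 4)/70 - 32*log(y + 3)/21 + 131*log(y + 6)/30 + C

Factor the denominator: (y - 4)*(y + 3)*(y + 6).
Partial-fraction decomposition: 131/(30*(y + 6)) - 32/(21*(y + 3)) + 81/(70*(y - 4)).
Integrate each term: A/(y−a) contributes A·log|y−a|.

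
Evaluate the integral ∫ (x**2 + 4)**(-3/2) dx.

Substitute x = 2·tan(θ), so dx = 2·sec(θ)^2 dθ and the radical becomes sqrt(x**2 + 4) = 2·sec(θ) by the Pythagorean identity.
Integrate the resulting trig expression in θ, then back-substitute tan(θ) = x/2, sec(θ) = sqrt(x**2 + 4)/2 (absorbing any constant into C).

x/(4*sqrt(x**2 + 4)) + C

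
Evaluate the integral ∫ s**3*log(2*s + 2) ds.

Use integration by parts with u = log(2*s + 2), dv = s**3 ds.
Then du = 2/(2*s + 2) ds and v = s**4/4.

s**4*log(2*s + 2)/4 - s**4/16 + s**3/12 - s**2/8 + s/4 - log(s + 1)/4 + C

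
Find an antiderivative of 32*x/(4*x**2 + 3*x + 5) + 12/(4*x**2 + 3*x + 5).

4*log(4*x**2 + 3*x + 5) + C

Let u = 4*x**2 + 3*x + 5, so du = (8*x + 3) dx.
Rewriting, the integral becomes 4·∫ 1/u du = 4·log(u).
Substituting back, u = 4*x**2 + 3*x + 5.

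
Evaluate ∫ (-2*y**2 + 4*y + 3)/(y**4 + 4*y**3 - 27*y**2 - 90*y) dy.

Factor the denominator: y*(y - 5)*(y + 3)*(y + 6).
Partial-fraction decomposition: 31/(66*(y + 6)) - 3/(8*(y + 3)) - 27/(440*(y - 5)) - 1/(30*y).
Integrate each term: A/(y−a) contributes A·log|y−a|.

-log(y)/30 - 27*log(y - 5)/440 - 3*log(y + 3)/8 + 31*log(y + 6)/66 + C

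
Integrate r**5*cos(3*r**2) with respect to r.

Let u = r², du = 2r dr; rewrite as (1/2)∫ u^2·cos(3u) du.
Now integrate by parts 2 times.

r**4*sin(3*r**2)/6 + r**2*cos(3*r**2)/9 - sin(3*r**2)/27 + C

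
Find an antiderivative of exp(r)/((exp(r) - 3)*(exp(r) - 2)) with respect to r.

Let u = e^r, du = e^r dr.
The integral becomes ∫ du/((u-3)(u-2)); decompose into partial fractions.

log(exp(r) - 3) - log(exp(r) - 2) + C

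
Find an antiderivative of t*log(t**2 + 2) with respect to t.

t**2*log(t**2 + 2)/2 - t**2/2 + log(t**2 + 2) + C

Let u = t**2 + 2, so du = (2*t) dt.
The integral becomes (1/2)·∫ log(u) du; integrate by parts with u′=log(u), dv′=du.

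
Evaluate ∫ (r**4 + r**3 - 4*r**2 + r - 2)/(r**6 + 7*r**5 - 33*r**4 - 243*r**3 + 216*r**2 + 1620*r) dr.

-log(r)/810 + 653*log(r - 5)/9680 - 73*log(r - 3)/2916 - 13*log(r + 3)/1296 - 5497*log(r + 6)/176418 - 464/(891*r + 5346) + C

Factor the denominator: r*(r - 5)*(r - 3)*(r + 3)*(r + 6)**2.
Partial-fraction decomposition: -5497/(176418*(r + 6)) + 464/(891*(r + 6)**2) - 13/(1296*(r + 3)) - 73/(2916*(r - 3)) + 653/(9680*(r - 5)) - 1/(810*r).
Integrate each term; A/(r−a) gives A·log|r−a|; A/(r−a)² gives −A/(r−a).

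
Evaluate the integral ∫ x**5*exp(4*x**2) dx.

Let u = x², du = 2x dx; rewrite as (1/2)∫ u^2·exp(4u) du.
Now integrate by parts 2 times.

(8*x**4 - 4*x**2 + 1)*exp(4*x**2)/64 + C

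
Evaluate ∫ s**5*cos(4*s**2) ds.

s**4*sin(4*s**2)/8 + s**2*cos(4*s**2)/16 - sin(4*s**2)/64 + C

Let u = s², du = 2s ds; rewrite as (1/2)∫ u^2·cos(4u) du.
Now integrate by parts 2 times.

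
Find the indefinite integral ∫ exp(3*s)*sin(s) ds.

3*exp(3*s)*sin(s)/10 - exp(3*s)*cos(s)/10 + C

Let I denote the integral. Integrate by parts with u = sin(s), dv = exp(3*s) ds, so v = exp(3*s)/3: I = exp(3*s)*sin(s)/3 − (1/3)·∫ exp(3*s)*cos(s) ds.
Apply parts again with u = cos(s), dv = exp(3*s) ds: ∫ exp(3*s)*cos(s) ds = exp(3*s)*cos(s)/3 + (1/3)·I. Substituting back brings back I: I = exp(3*s)*sin(s)/3 - exp(3*s)*cos(s)/9 − (1/9)·I.
Solving for I: (1 + 1/9)·I equals the remaining terms, so I = (9/10)·(exp(3*s)*sin(s)/3 - exp(3*s)*cos(s)/9).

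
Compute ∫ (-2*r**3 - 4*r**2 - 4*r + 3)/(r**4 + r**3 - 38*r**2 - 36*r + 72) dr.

-199*log(r - 6)/160 + log(r - 1)/15 + 11*log(r + 2)/96 - 15*log(r + 6)/16 + C

Factor the denominator: (r - 6)*(r - 1)*(r + 2)*(r + 6).
Partial-fraction decomposition: -15/(16*(r + 6)) + 11/(96*(r + 2)) + 1/(15*(r - 1)) - 199/(160*(r - 6)).
Integrate each term: A/(r−a) contributes A·log|r−a|.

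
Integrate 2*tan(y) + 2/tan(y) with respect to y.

2*log(tan(y)) + C

Let u = tan(y), so du = (tan(y)**2 + 1) dy.
Rewriting, the integral becomes 2·∫ 1/u du = 2·log(u).
Substituting back, u = tan(y).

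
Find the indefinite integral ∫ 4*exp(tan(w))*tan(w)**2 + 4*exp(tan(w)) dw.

4*exp(tan(w)) + C

Let u = tan(w), so du = (tan(w)**2 + 1) dw.
Rewriting, the integral becomes 4·∫ e^u du = 4·e^u.
Substituting back, u = tan(w).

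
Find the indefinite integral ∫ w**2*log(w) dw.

Use integration by parts with u = log(w), dv = w**2 dw.
Then du = 1/w dw and v = w**3/3.

w**3*log(w)/3 - w**3/9 + C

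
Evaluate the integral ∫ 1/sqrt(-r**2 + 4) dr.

asin(r/2) + C

Substitute r = 2·sin(θ), so dr = 2·cos(θ) dθ and the radical becomes sqrt(-r**2 + 4) = 2·cos(θ) by the Pythagorean identity.
Integrate the resulting trig expression in θ, then back-substitute θ = asin(r/2), sin(θ) = r/2, cos(θ) = sqrt(-r**2 + 4)/2 (absorbing any constant into C).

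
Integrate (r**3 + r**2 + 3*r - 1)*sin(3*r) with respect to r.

-r**3*cos(3*r)/3 + r**2*sin(3*r)/3 - r**2*cos(3*r)/3 + 2*r*sin(3*r)/9 - 7*r*cos(3*r)/9 + 7*sin(3*r)/27 + 11*cos(3*r)/27 + C

Use integration by parts with u = r**3 + r**2 + 3*r - 1, dv = sin(3*r) dr, so v = -cos(3*r)/3.
Apply parts 3 times (tabular method): alternate signs, differentiate u down to 0, integrate dv up.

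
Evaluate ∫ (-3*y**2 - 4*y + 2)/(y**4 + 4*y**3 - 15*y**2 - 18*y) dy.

-log(y)/9 - 37*log(y - 3)/108 + 3*log(y + 1)/20 + 41*log(y + 6)/135 + C

Factor the denominator: y*(y - 3)*(y + 1)*(y + 6).
Partial-fraction decomposition: 41/(135*(y + 6)) + 3/(20*(y + 1)) - 37/(108*(y - 3)) - 1/(9*y).
Integrate each term: A/(y−a) contributes A·log|y−a|.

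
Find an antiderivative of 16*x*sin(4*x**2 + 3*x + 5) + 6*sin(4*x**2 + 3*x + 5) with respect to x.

-2*cos(4*x**2 + 3*x + 5) + C

Let u = 4*x**2 + 3*x + 5, so du = (8*x + 3) dx.
Rewriting, the integral becomes 2·∫ sin(u) du = 2·-cos(u).
Substituting back, u = 4*x**2 + 3*x + 5.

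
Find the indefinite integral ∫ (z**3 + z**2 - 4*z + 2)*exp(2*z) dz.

(4*z**3 - 2*z**2 - 14*z + 15)*exp(2*z)/8 + C

Use integration by parts with u = z**3 + z**2 - 4*z + 2, dv = exp(2*z) dz, so v = exp(2*z)/2.
Apply parts 3 times (tabular method): alternate signs, differentiate u down to 0, integrate dv up.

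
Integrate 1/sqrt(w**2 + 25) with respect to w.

Substitute w = 5·tan(θ), so dw = 5·sec(θ)^2 dθ and the radical becomes sqrt(w**2 + 25) = 5·sec(θ) by the Pythagorean identity.
Integrate the resulting trig expression in θ, then back-substitute tan(θ) = w/5, sec(θ) = sqrt(w**2 + 25)/5 (absorbing any constant into C).

log(w + sqrt(w**2 + 25)) + C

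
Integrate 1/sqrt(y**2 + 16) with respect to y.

Substitute y = 4·tan(θ), so dy = 4·sec(θ)^2 dθ and the radical becomes sqrt(y**2 + 16) = 4·sec(θ) by the Pythagorean identity.
Integrate the resulting trig expression in θ, then back-substitute tan(θ) = y/4, sec(θ) = sqrt(y**2 + 16)/4 (absorbing any constant into C).

log(y + sqrt(y**2 + 16)) + C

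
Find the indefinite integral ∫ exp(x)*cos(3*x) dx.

3*exp(x)*sin(3*x)/10 + exp(x)*cos(3*x)/10 + C

Let I denote the integral. Integrate by parts with u = cos(3*x), dv = exp(x) dx, so v = exp(x): I = exp(x)*cos(3*x) + 3·∫ exp(x)*sin(3*x) dx.
Apply parts again with u = sin(3*x), dv = exp(x) dx: ∫ exp(x)*sin(3*x) dx = exp(x)*sin(3*x) − 3·I. Substituting back brings back I: I = 3*exp(x)*sin(3*x) + exp(x)*cos(3*x) − 9·I.
Solving for I: (1 + 9)·I equals the remaining terms, so I = (1/10)·(3*exp(x)*sin(3*x) + exp(x)*cos(3*x)).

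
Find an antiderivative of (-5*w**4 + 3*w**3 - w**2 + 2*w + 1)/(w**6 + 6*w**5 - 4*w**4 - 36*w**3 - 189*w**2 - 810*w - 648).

Factor the denominator: (w - 4)*(w + 1)*(w + 3)*(w + 6)*(w**2 + 9).
Partial-fraction decomposition: -(667*w + 193)/(2250*(w**2 + 9)) + 287/(270*(w + 6)) - 125/(189*(w + 3)) + 1/(50*(w + 1)) - 219/(1750*(w - 4)).
Integrate each term; A/(w−a) gives A·log|w−a|; the (Bw+D)/(w²+p²) term gives a log and an atan.

-219*log(w - 4)/1750 + log(w + 1)/50 - 125*log(w + 3)/189 + 287*log(w + 6)/270 - 667*log(w**2 + 9)/4500 - 193*atan(w/3)/6750 + C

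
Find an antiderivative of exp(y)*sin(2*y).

exp(y)*sin(2*y)/5 - 2*exp(y)*cos(2*y)/5 + C

Let I denote the integral. Integrate by parts with u = sin(2*y), dv = exp(y) dy, so v = exp(y): I = exp(y)*sin(2*y) − 2·∫ exp(y)*cos(2*y) dy.
Apply parts again with u = cos(2*y), dv = exp(y) dy: ∫ exp(y)*cos(2*y) dy = exp(y)*cos(2*y) + 2·I. Substituting back brings back I: I = exp(y)*sin(2*y) - 2*exp(y)*cos(2*y) − 4·I.
Solving for I: (1 + 4)·I equals the remaining terms, so I = (1/5)·(exp(y)*sin(2*y) - 2*exp(y)*cos(2*y)).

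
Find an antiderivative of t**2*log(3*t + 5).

Use integration by parts with u = log(3*t + 5), dv = t**2 dt.
Then du = 3/(3*t + 5) dt and v = t**3/3.

t**3*log(3*t + 5)/3 - t**3/9 + 5*t**2/18 - 25*t/27 + 125*log(3*t + 5)/81 + C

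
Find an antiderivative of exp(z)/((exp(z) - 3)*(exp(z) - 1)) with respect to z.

Let u = e^z, du = e^z dz.
The integral becomes ∫ du/((u-1)(u-3)); decompose into partial fractions.

log(exp(z) - 3)/2 - log(exp(z) - 1)/2 + C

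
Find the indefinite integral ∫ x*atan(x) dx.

x**2*atan(x)/2 - x/2 + atan(x)/2 + C

Use integration by parts with u = arctan(x), dv = x dx.
Then du = 1/(x**2 + 1) dx.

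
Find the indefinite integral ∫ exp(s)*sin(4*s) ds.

exp(s)*sin(4*s)/17 - 4*exp(s)*cos(4*s)/17 + C

Let I denote the integral. Integrate by parts with u = sin(4*s), dv = exp(s) ds, so v = exp(s): I = exp(s)*sin(4*s) − 4·∫ exp(s)*cos(4*s) ds.
Apply parts again with u = cos(4*s), dv = exp(s) ds: ∫ exp(s)*cos(4*s) ds = exp(s)*cos(4*s) + 4·I. Substituting back brings back I: I = exp(s)*sin(4*s) - 4*exp(s)*cos(4*s) − 16·I.
Solving for I: (1 + 16)·I equals the remaining terms, so I = (1/17)·(exp(s)*sin(4*s) - 4*exp(s)*cos(4*s)).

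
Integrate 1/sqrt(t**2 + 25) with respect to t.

Substitute t = 5·tan(θ), so dt = 5·sec(θ)^2 dθ and the radical becomes sqrt(t**2 + 25) = 5·sec(θ) by the Pythagorean identity.
Integrate the resulting trig expression in θ, then back-substitute tan(θ) = t/5, sec(θ) = sqrt(t**2 + 25)/5 (absorbing any constant into C).

log(t + sqrt(t**2 + 25)) + C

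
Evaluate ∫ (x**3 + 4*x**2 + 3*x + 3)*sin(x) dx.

Use integration by parts with u = x**3 + 4*x**2 + 3*x + 3, dv = sin(x) dx, so v = -cos(x).
Apply parts 3 times (tabular method): alternate signs, differentiate u down to 0, integrate dv up.

-x**3*cos(x) + 3*x**2*sin(x) - 4*x**2*cos(x) + 8*x*sin(x) + 3*x*cos(x) - 3*sin(x) + 5*cos(x) + C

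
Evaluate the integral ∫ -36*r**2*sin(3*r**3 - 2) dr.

4*cos(3*r**3 - 2) + C

Let u = 3*r**3 - 2, so du = (9*r**2) dr.
Rewriting, the integral becomes -4·∫ sin(u) du = -4·-cos(u).
Substituting back, u = 3*r**3 - 2.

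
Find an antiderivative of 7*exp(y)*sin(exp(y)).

Let u = exp(y), so du = (exp(y)) dy.
Rewriting, the integral becomes 7·∫ sin(u) du = 7·-cos(u).
Substituting back, u = exp(y).

-7*cos(exp(y)) + C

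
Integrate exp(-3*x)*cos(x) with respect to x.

exp(-3*x)*sin(x)/10 - 3*exp(-3*x)*cos(x)/10 + C

Let I denote the integral. Integrate by parts with u = cos(x), dv = exp(-3*x) dx, so v = -exp(-3*x)/3: I = -exp(-3*x)*cos(x)/3 − (1/3)·∫ exp(-3*x)*sin(x) dx.
Apply parts again with u = sin(x), dv = exp(-3*x) dx: ∫ exp(-3*x)*sin(x) dx = -exp(-3*x)*sin(x)/3 + (1/3)·I. Substituting back brings back I: I = exp(-3*x)*sin(x)/9 - exp(-3*x)*cos(x)/3 − (1/9)·I.
Solving for I: (1 + 1/9)·I equals the remaining terms, so I = (9/10)·(exp(-3*x)*sin(x)/9 - exp(-3*x)*cos(x)/3).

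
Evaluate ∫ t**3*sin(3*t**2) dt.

-t**2*cos(3*t**2)/6 + sin(3*t**2)/18 + C

Let u = t², du = 2t dt; rewrite as (1/2)∫ u^1·sin(3u) du.
Now integrate by parts 1 time.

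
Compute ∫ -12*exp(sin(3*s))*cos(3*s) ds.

Let u = sin(3*s), so du = (3*cos(3*s)) ds.
Rewriting, the integral becomes -4·∫ e^u du = -4·e^u.
Substituting back, u = sin(3*s).

-4*exp(sin(3*s)) + C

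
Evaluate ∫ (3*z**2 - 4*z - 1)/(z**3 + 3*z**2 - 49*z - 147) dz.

59*log(z - 7)/70 - 19*log(z + 3)/20 + 87*log(z + 7)/28 + C

Factor the denominator: (z - 7)*(z + 3)*(z + 7).
Partial-fraction decomposition: 87/(28*(z + 7)) - 19/(20*(z + 3)) + 59/(70*(z - 7)).
Integrate each term: A/(z−a) contributes A·log|z−a|.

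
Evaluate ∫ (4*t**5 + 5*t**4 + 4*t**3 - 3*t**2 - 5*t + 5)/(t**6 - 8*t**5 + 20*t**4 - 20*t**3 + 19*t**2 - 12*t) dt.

-5*log(t)/12 + 5569*log(t - 4)/204 - 362*log(t - 3)/15 + 5*log(t - 1)/6 + 71*log(t**2 + 1)/340 - 107*atan(t)/170 + C

Factor the denominator: t*(t - 4)*(t - 3)*(t - 1)*(t**2 + 1).
Partial-fraction decomposition: (71*t - 107)/(170*(t**2 + 1)) + 5/(6*(t - 1)) - 362/(15*(t - 3)) + 5569/(204*(t - 4)) - 5/(12*t).
Integrate each term; A/(t−a) gives A·log|t−a|; the (Bt+D)/(t²+p²) term gives a log and an atan.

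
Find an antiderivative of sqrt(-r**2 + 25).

Substitute r = 5·sin(θ), so dr = 5·cos(θ) dθ and the radical becomes sqrt(-r**2 + 25) = 5·cos(θ) by the Pythagorean identity.
Integrate the resulting trig expression in θ, then back-substitute θ = asin(r/5), sin(θ) = r/5, cos(θ) = sqrt(-r**2 + 25)/5 (absorbing any constant into C).

r*sqrt(-r**2 + 25)/2 + 25*asin(r/5)/2 + C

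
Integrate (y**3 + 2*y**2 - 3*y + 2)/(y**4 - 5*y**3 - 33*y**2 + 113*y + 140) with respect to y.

211*log(y - 7)/144 - 86*log(y - 4)/135 + 3*log(y + 1)/80 + 29*log(y + 5)/216 + C

Factor the denominator: (y - 7)*(y - 4)*(y + 1)*(y + 5).
Partial-fraction decomposition: 29/(216*(y + 5)) + 3/(80*(y + 1)) - 86/(135*(y - 4)) + 211/(144*(y - 7)).
Integrate each term: A/(y−a) contributes A·log|y−a|.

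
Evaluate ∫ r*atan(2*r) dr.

r**2*atan(2*r)/2 - r/4 + atan(2*r)/8 + C

Use integration by parts with u = arctan(2*r), dv = r dr.
Then du = 2/(4*r**2 + 1) dr.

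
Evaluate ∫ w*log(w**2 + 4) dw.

Let u = w**2 + 4, so du = (2*w) dw.
The integral becomes (1/2)·∫ log(u) du; integrate by parts with u′=log(u), dv′=du.

w**2*log(w**2 + 4)/2 - w**2/2 + 2*log(w**2 + 4) + C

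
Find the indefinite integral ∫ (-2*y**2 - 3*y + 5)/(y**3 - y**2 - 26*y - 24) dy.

Factor the denominator: (y - 6)*(y + 1)*(y + 4).
Partial-fraction decomposition: -1/(2*(y + 4)) - 2/(7*(y + 1)) - 17/(14*(y - 6)).
Integrate each term: A/(y−a) contributes A·log|y−a|.

-17*log(y - 6)/14 - 2*log(y + 1)/7 - log(y + 4)/2 + C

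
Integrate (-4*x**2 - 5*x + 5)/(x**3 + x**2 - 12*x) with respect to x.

Factor the denominator: x*(x - 3)*(x + 4).
Partial-fraction decomposition: -39/(28*(x + 4)) - 46/(21*(x - 3)) - 5/(12*x).
Integrate each term: A/(x−a) contributes A·log|x−a|.

-5*log(x)/12 - 46*log(x - 3)/21 - 39*log(x + 4)/28 + C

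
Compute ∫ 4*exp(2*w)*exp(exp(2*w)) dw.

2*exp(exp(2*w)) + C

Let u = exp(2*w), so du = (2*exp(2*w)) dw.
Rewriting, the integral becomes 2·∫ e^u du = 2·e^u.
Substituting back, u = exp(2*w).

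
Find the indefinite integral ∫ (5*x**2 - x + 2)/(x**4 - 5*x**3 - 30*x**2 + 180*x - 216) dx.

Factor the denominator: (x - 6)*(x - 3)*(x - 2)*(x + 6).
Partial-fraction decomposition: -47/(216*(x + 6)) + 5/(8*(x - 2)) - 44/(27*(x - 3)) + 11/(9*(x - 6)).
Integrate each term: A/(x−a) contributes A·log|x−a|.

11*log(x - 6)/9 - 44*log(x - 3)/27 + 5*log(x - 2)/8 - 47*log(x + 6)/216 + C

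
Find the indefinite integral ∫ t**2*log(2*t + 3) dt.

Use integration by parts with u = log(2*t + 3), dv = t**2 dt.
Then du = 2/(2*t + 3) dt and v = t**3/3.

t**3*log(2*t + 3)/3 - t**3/9 + t**2/4 - 3*t/4 + 9*log(2*t + 3)/8 + C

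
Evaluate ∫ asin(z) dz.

z*asin(z) + sqrt(-z**2 + 1) + C

Use integration by parts with u = arcsin(z), dv = dz.
Then du = 1/sqrt(-z**2 + 1) dz.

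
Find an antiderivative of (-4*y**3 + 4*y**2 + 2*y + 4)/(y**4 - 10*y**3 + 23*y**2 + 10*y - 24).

Factor the denominator: (y - 6)*(y - 4)*(y - 1)*(y + 1).
Partial-fraction decomposition: -1/(7*(y + 1)) + 1/(5*(y - 1)) + 6/(y - 4) - 352/(35*(y - 6)).
Integrate each term: A/(y−a) contributes A·log|y−a|.

-352*log(y - 6)/35 + 6*log(y - 4) + log(y - 1)/5 - log(y + 1)/7 + C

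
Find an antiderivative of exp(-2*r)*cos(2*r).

Let I denote the integral. Integrate by parts with u = cos(2*r), dv = exp(-2*r) dr, so v = -exp(-2*r)/2: I = -exp(-2*r)*cos(2*r)/2 − ∫ exp(-2*r)*sin(2*r) dr.
Apply parts again with u = sin(2*r), dv = exp(-2*r) dr: ∫ exp(-2*r)*sin(2*r) dr = -exp(-2*r)*sin(2*r)/2 + I. Substituting back brings back I: I = exp(-2*r)*sin(2*r)/2 - exp(-2*r)*cos(2*r)/2 − I.
Solving for I: (1 + 1)·I equals the remaining terms, so I = (1/2)·(exp(-2*r)*sin(2*r)/2 - exp(-2*r)*cos(2*r)/2).

exp(-2*r)*sin(2*r)/4 - exp(-2*r)*cos(2*r)/4 + C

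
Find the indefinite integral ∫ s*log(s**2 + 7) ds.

s**2*log(s**2 + 7)/2 - s**2/2 + 7*log(s**2 + 7)/2 + C

Let u = s**2 + 7, so du = (2*s) ds.
The integral becomes (1/2)·∫ log(u) du; integrate by parts with u′=log(u), dv′=du.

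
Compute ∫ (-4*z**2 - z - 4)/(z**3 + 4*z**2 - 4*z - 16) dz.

Factor the denominator: (z - 2)*(z + 2)*(z + 4).
Partial-fraction decomposition: -16/(3*(z + 4)) + 9/(4*(z + 2)) - 11/(12*(z - 2)).
Integrate each term: A/(z−a) contributes A·log|z−a|.

-11*log(z - 2)/12 + 9*log(z + 2)/4 - 16*log(z + 4)/3 + C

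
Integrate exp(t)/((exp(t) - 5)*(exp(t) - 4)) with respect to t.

Let u = e^t, du = e^t dt.
The integral becomes ∫ du/((u-4)(u-5)); decompose into partial fractions.

log(exp(t) - 5) - log(exp(t) - 4) + C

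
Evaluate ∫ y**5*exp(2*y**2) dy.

Let u = y², du = 2y dy; rewrite as (1/2)∫ u^2·exp(2u) du.
Now integrate by parts 2 times.

(2*y**4 - 2*y**2 + 1)*exp(2*y**2)/8 + C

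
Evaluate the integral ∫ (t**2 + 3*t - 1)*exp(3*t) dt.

Use integration by parts with u = t**2 + 3*t - 1, dv = exp(3*t) dt, so v = exp(3*t)/3.
Apply parts 2 times (tabular method): alternate signs, differentiate u down to 0, integrate dv up.

(9*t**2 + 21*t - 16)*exp(3*t)/27 + C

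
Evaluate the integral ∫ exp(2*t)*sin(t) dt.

Let I denote the integral. Integrate by parts with u = sin(t), dv = exp(2*t) dt, so v = exp(2*t)/2: I = exp(2*t)*sin(t)/2 − (1/2)·∫ exp(2*t)*cos(t) dt.
Apply parts again with u = cos(t), dv = exp(2*t) dt: ∫ exp(2*t)*cos(t) dt = exp(2*t)*cos(t)/2 + (1/2)·I. Substituting back brings back I: I = exp(2*t)*sin(t)/2 - exp(2*t)*cos(t)/4 − (1/4)·I.
Solving for I: (1 + 1/4)·I equals the remaining terms, so I = (4/5)·(exp(2*t)*sin(t)/2 - exp(2*t)*cos(t)/4).

2*exp(2*t)*sin(t)/5 - exp(2*t)*cos(t)/5 + C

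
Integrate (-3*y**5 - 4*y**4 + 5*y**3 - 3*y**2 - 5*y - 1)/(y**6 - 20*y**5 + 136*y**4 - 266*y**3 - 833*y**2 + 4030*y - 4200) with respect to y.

-58493*log(y - 7)/600 + 3767*log(y - 5)/1152 + 3845*log(y - 4)/42 - 143*log(y - 2)/450 - 257*log(y + 3)/22400 - 11351/(48*y - 240) + C

Factor the denominator: (y - 7)*(y - 5)**2*(y - 4)*(y - 2)*(y + 3).
Partial-fraction decomposition: -257/(22400*(y + 3)) - 143/(450*(y - 2)) + 3845/(42*(y - 4)) + 3767/(1152*(y - 5)) + 11351/(48*(y - 5)**2) - 58493/(600*(y - 7)).
Integrate each term; A/(y−a) gives A·log|y−a|; A/(y−a)² gives −A/(y−a).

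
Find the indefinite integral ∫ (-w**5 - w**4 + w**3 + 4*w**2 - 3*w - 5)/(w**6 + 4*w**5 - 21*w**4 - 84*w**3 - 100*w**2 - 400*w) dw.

log(w)/80 - 709*log(w - 5)/2610 + 155*log(w + 4)/144 - 497*log(w + 5)/290 - 3*log(w**2 + 4)/58 + 11*atan(w/2)/232 + C

Factor the denominator: w*(w - 5)*(w + 4)*(w + 5)*(w**2 + 4).
Partial-fraction decomposition: -(12*w - 11)/(116*(w**2 + 4)) - 497/(290*(w + 5)) + 155/(144*(w + 4)) - 709/(2610*(w - 5)) + 1/(80*w).
Integrate each term; A/(w−a) gives A·log|w−a|; the (Bw+D)/(w²+p²) term gives a log and an atan.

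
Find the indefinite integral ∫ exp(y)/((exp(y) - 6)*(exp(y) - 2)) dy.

Let u = e^y, du = e^y dy.
The integral becomes ∫ du/((u-6)(u-2)); decompose into partial fractions.

log(exp(y) - 6)/4 - log(exp(y) - 2)/4 + C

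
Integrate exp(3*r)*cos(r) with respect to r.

exp(3*r)*sin(r)/10 + 3*exp(3*r)*cos(r)/10 + C

Let I denote the integral. Integrate by parts with u = cos(r), dv = exp(3*r) dr, so v = exp(3*r)/3: I = exp(3*r)*cos(r)/3 + (1/3)·∫ exp(3*r)*sin(r) dr.
Apply parts again with u = sin(r), dv = exp(3*r) dr: ∫ exp(3*r)*sin(r) dr = exp(3*r)*sin(r)/3 − (1/3)·I. Substituting back brings back I: I = exp(3*r)*sin(r)/9 + exp(3*r)*cos(r)/3 − (1/9)·I.
Solving for I: (1 + 1/9)·I equals the remaining terms, so I = (9/10)·(exp(3*r)*sin(r)/9 + exp(3*r)*cos(r)/3).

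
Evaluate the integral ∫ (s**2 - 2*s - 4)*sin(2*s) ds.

Use integration by parts with u = s**2 - 2*s - 4, dv = sin(2*s) ds, so v = -cos(2*s)/2.
Apply parts 2 times (tabular method): alternate signs, differentiate u down to 0, integrate dv up.

-s**2*cos(2*s)/2 + s*sin(2*s)/2 + s*cos(2*s) - sin(2*s)/2 + 9*cos(2*s)/4 + C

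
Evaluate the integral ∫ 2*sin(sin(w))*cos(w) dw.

Let u = sin(w), so du = (cos(w)) dw.
Rewriting, the integral becomes 2·∫ sin(u) du = 2·-cos(u).
Substituting back, u = sin(w).

-2*cos(sin(w)) + C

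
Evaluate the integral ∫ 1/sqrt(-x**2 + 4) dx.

Substitute x = 2·sin(θ), so dx = 2·cos(θ) dθ and the radical becomes sqrt(-x**2 + 4) = 2·cos(θ) by the Pythagorean identity.
Integrate the resulting trig expression in θ, then back-substitute θ = asin(x/2), sin(θ) = x/2, cos(θ) = sqrt(-x**2 + 4)/2 (absorbing any constant into C).

asin(x/2) + C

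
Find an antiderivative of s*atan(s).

s**2*atan(s)/2 - s/2 + atan(s)/2 + C

Use integration by parts with u = arctan(s), dv = s ds.
Then du = 1/(s**2 + 1) ds.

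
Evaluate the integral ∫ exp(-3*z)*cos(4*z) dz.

Let I denote the integral. Integrate by parts with u = cos(4*z), dv = exp(-3*z) dz, so v = -exp(-3*z)/3: I = -exp(-3*z)*cos(4*z)/3 − (4/3)·∫ exp(-3*z)*sin(4*z) dz.
Apply parts again with u = sin(4*z), dv = exp(-3*z) dz: ∫ exp(-3*z)*sin(4*z) dz = -exp(-3*z)*sin(4*z)/3 + (4/3)·I. Substituting back brings back I: I = 4*exp(-3*z)*sin(4*z)/9 - exp(-3*z)*cos(4*z)/3 − (16/9)·I.
Solving for I: (1 + 16/9)·I equals the remaining terms, so I = (9/25)·(4*exp(-3*z)*sin(4*z)/9 - exp(-3*z)*cos(4*z)/3).

4*exp(-3*z)*sin(4*z)/25 - 3*exp(-3*z)*cos(4*z)/25 + C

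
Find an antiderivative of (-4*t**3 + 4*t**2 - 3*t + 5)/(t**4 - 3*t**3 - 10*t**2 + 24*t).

5*log(t)/24 - 199*log(t - 4)/56 + 17*log(t - 2)/20 - 158*log(t + 3)/105 + C

Factor the denominator: t*(t - 4)*(t - 2)*(t + 3).
Partial-fraction decomposition: -158/(105*(t + 3)) + 17/(20*(t - 2)) - 199/(56*(t - 4)) + 5/(24*t).
Integrate each term: A/(t−a) contributes A·log|t−a|.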